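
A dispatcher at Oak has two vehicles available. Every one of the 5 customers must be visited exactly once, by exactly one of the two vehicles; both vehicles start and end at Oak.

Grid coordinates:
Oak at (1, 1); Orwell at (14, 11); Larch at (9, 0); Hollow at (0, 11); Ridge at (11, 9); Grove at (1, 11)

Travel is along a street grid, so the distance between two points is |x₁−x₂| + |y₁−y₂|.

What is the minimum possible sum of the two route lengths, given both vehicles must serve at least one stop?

66 — the smallest possible combined total.

There are 2^4 − 1 = 15 ways to divide the 5 stops into two non-empty groups. For each, the best each vehicle can do is its own shortest tour through its group:
  {Orwell} + {Larch, Hollow, Ridge, Grove}: 46 + 44 = 90
  {Larch} + {Orwell, Hollow, Ridge, Grove}: 18 + 48 = 66
  {Orwell, Larch} + {Hollow, Ridge, Grove}: 48 + 42 = 90
  {Hollow} + {Orwell, Larch, Ridge, Grove}: 22 + 48 = 70
  {Orwell, Hollow} + {Larch, Ridge, Grove}: 48 + 42 = 90
  {Larch, Hollow} + {Orwell, Ridge, Grove}: 40 + 46 = 86
  … (15 splits in total)
Best: vehicle 1 Oak → Larch → Oak = 18; vehicle 2 Oak → Hollow → Grove → Orwell → Ridge → Oak = 48; combined 66.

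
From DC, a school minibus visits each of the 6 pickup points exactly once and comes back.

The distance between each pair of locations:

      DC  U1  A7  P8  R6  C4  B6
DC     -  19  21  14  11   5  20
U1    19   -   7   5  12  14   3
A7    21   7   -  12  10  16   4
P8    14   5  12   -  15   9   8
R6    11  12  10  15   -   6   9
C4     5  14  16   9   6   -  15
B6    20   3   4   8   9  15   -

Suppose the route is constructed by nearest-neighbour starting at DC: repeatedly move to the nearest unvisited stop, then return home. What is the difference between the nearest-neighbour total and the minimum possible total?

14 longer than the optimal tour.

DC: C4=5, R6=11, P8=14, U1=19, B6=20, A7=21 ⇒ C4
C4: R6=6, P8=9, U1=14, B6=15, A7=16 ⇒ R6
R6: B6=9, A7=10, U1=12, P8=15 ⇒ B6
B6: U1=3, A7=4, P8=8 ⇒ U1
U1: P8=5, A7=7 ⇒ P8
P8: A7=12 ⇒ A7
NN route DC → C4 → R6 → B6 → U1 → P8 → A7 → DC costs 61.
Optimal: DC → P8 → U1 → B6 → A7 → R6 → C4 → DC costs 47 (by enumerating all 360 distinct tours).
Excess = 61 − 47 = 14.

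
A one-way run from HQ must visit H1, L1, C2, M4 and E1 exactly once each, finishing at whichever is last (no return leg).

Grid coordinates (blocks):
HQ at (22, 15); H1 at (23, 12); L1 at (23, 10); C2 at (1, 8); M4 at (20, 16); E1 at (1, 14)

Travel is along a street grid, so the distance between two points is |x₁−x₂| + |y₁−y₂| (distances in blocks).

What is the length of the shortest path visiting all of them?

There are 5! = 120 possible orderings.
HQ → H1 → L1 → C2 → M4 → E1: 4+2+24+27+21 = 78
HQ → H1 → L1 → C2 → E1 → M4: 4+2+24+6+21 = 57
HQ → H1 → L1 → M4 → C2 → E1: 4+2+9+27+6 = 48
HQ → H1 → L1 → M4 → E1 → C2: 4+2+9+21+6 = 42
HQ → H1 → L1 → E1 → C2 → M4: 4+2+26+6+27 = 65
HQ → H1 → L1 → E1 → M4 → C2: 4+2+26+21+27 = 80
HQ → H1 → C2 → L1 → M4 → E1: 4+26+24+9+21 = 84
HQ → H1 → C2 → L1 → E1 → M4: 4+26+24+26+21 = 101
HQ → H1 → C2 → M4 → L1 → E1: 4+26+27+9+26 = 92
HQ → H1 → C2 → M4 → E1 → L1: 4+26+27+21+26 = 104
HQ → H1 → C2 → E1 → L1 → M4: 4+26+6+26+9 = 71
HQ → H1 → C2 → E1 → M4 → L1: 4+26+6+21+9 = 66
HQ → H1 → M4 → L1 → C2 → E1: 4+7+9+24+6 = 50
HQ → H1 → M4 → L1 → E1 → C2: 4+7+9+26+6 = 52
… (106 more)
The minimum is 42.
One shortest path: HQ → H1 → L1 → M4 → E1 → C2.

42 blocks — the minimum one-way total.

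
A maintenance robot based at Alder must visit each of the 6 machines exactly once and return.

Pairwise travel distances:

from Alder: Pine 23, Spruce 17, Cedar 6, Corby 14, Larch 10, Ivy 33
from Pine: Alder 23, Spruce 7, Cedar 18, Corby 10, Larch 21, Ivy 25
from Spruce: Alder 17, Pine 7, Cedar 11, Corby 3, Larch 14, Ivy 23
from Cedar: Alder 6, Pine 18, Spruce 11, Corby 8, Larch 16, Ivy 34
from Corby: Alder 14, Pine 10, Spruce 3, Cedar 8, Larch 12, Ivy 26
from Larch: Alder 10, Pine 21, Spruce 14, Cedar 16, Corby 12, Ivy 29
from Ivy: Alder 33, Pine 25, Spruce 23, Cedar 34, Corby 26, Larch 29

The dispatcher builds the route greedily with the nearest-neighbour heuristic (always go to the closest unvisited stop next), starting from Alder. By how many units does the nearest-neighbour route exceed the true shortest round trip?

19 longer than the optimal tour.

From Alder: Cedar=6, Larch=10, Corby=14, Spruce=17, Pine=23, Ivy=33 → choose Cedar (6).
From Cedar: Corby=8, Spruce=11, Larch=16, Pine=18, Ivy=34 → choose Corby (8).
From Corby: Spruce=3, Pine=10, Larch=12, Ivy=26 → choose Spruce (3).
From Spruce: Pine=7, Larch=14, Ivy=23 → choose Pine (7).
From Pine: Larch=21, Ivy=25 → choose Larch (21).
From Larch: Ivy=29 → choose Ivy (29).
NN route Alder → Cedar → Corby → Spruce → Pine → Larch → Ivy → Alder costs 107.
Optimal: Alder → Cedar → Corby → Spruce → Pine → Ivy → Larch → Alder costs 88 (by enumerating all 360 distinct tours).
Excess = 107 − 88 = 19.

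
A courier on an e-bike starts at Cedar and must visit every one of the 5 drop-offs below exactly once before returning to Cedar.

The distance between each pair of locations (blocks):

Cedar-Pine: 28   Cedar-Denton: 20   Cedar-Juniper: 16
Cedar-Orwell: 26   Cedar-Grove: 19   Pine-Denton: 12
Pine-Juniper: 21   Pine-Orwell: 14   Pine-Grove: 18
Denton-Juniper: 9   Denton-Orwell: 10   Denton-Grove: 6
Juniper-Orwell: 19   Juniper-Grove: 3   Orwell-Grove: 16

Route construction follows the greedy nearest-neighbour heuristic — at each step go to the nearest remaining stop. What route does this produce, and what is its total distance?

Total distance 77 blocks via the nearest-neighbour route Cedar → Juniper → Grove → Denton → Orwell → Pine → Cedar.

Cedar → [Juniper:16 / Grove:19 / Denton:20 / Orwell:26 / Pine:28] → Juniper (16)
Juniper → [Grove:3 / Denton:9 / Orwell:19 / Pine:21] → Grove (3)
Grove → [Denton:6 / Orwell:16 / Pine:18] → Denton (6)
Denton → [Orwell:10 / Pine:12] → Orwell (10)
Orwell → [Pine:14] → Pine (14)
Return Pine→Cedar: 28.
Total = 16 + 3 + 6 + 10 + 14 + 28 = 77.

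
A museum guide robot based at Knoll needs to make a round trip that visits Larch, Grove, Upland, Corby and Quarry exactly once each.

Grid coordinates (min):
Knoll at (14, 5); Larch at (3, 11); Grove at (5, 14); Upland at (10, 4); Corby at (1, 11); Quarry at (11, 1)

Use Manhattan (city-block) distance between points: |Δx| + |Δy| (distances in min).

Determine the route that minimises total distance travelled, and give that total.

With 5 stops there are 5!/2 = 60 distinct round trips (a route and its reverse cost the same).
Knoll→Larch→Grove→Upland→Corby→Quarry→Knoll: 17+5+15+16+20+7 = 80
Knoll→Larch→Grove→Upland→Quarry→Corby→Knoll: 17+5+15+4+20+19 = 80
Knoll→Larch→Grove→Corby→Upland→Quarry→Knoll: 17+5+7+16+4+7 = 56
Knoll→Larch→Grove→Corby→Quarry→Upland→Knoll: 17+5+7+20+4+5 = 58
Knoll→Larch→Grove→Quarry→Upland→Corby→Knoll: 17+5+19+4+16+19 = 80
Knoll→Larch→Grove→Quarry→Corby→Upland→Knoll: 17+5+19+20+16+5 = 82
Knoll→Larch→Upland→Grove→Corby→Quarry→Knoll: 17+14+15+7+20+7 = 80
Knoll→Larch→Upland→Grove→Quarry→Corby→Knoll: 17+14+15+19+20+19 = 104
Knoll→Larch→Upland→Corby→Grove→Quarry→Knoll: 17+14+16+7+19+7 = 80
Knoll→Larch→Upland→Corby→Quarry→Grove→Knoll: 17+14+16+20+19+18 = 104
Knoll→Larch→Upland→Quarry→Grove→Corby→Knoll: 17+14+4+19+7+19 = 80
Knoll→Larch→Upland→Quarry→Corby→Grove→Knoll: 17+14+4+20+7+18 = 80
Knoll→Larch→Corby→Grove→Upland→Quarry→Knoll: 17+2+7+15+4+7 = 52
Knoll→Larch→Corby→Grove→Quarry→Upland→Knoll: 17+2+7+19+4+5 = 54
… (46 more)
The minimum is 52.
One optimal route: Knoll → Larch → Corby → Grove → Upland → Quarry → Knoll (or its reverse).

52 min — the shortest possible round trip.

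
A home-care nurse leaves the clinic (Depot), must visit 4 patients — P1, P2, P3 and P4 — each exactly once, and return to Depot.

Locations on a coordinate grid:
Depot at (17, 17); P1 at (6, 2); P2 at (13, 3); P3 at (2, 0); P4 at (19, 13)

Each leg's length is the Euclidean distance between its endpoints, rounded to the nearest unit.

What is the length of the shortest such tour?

There are 12 distinct closed tours to check (reversals are equivalent).
Depot→P1→P2→P3→P4→Depot: 19+7+11+21+4 = 62
Depot→P1→P2→P4→P3→Depot: 19+7+12+21+23 = 82
Depot→P1→P3→P2→P4→Depot: 19+4+11+12+4 = 50
Depot→P1→P3→P4→P2→Depot: 19+4+21+12+15 = 71
Depot→P1→P4→P2→P3→Depot: 19+17+12+11+23 = 82
Depot→P1→P4→P3→P2→Depot: 19+17+21+11+15 = 83
Depot→P2→P1→P3→P4→Depot: 15+7+4+21+4 = 51
Depot→P2→P1→P4→P3→Depot: 15+7+17+21+23 = 83
Depot→P2→P3→P1→P4→Depot: 15+11+4+17+4 = 51
Depot→P2→P4→P1→P3→Depot: 15+12+17+4+23 = 71
Depot→P3→P1→P2→P4→Depot: 23+4+7+12+4 = 50
Depot→P3→P2→P1→P4→Depot: 23+11+7+17+4 = 62
The minimum is 50.
One optimal route: Depot → P1 → P3 → P2 → P4 → Depot (or its reverse).

Shortest round trip = 50.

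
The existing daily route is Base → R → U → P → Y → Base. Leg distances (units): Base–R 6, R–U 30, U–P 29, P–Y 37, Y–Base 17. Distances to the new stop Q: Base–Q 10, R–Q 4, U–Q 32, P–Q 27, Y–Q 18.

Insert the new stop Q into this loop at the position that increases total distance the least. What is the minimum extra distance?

Insertion cost between consecutive stops i–j is d(i,Q) + d(Q,j) − d(i,j):
  between Base and R: 10 + 4 − 6 = 8
  between R and U: 4 + 32 − 30 = 6
  between U and P: 32 + 27 − 29 = 30
  between P and Y: 27 + 18 − 37 = 8
  between Y and Base: 18 + 10 − 17 = 11
Cheapest insertion is between R and U, adding 6.
New total = 119 + 6 = 125.

Adding 6 by placing Q on the R–U leg.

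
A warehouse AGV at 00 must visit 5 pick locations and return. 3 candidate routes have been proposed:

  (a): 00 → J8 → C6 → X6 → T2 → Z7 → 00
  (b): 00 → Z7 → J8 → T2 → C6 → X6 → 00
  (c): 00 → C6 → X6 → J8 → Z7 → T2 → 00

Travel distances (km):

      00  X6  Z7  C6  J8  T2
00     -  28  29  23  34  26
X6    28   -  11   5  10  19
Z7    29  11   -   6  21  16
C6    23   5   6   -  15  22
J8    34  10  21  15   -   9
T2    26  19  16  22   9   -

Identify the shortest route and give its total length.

101 km — (c) is the shortest.

(a): 34 + 15 + 5 + 19 + 16 + 29 = 118
(b): 29 + 21 + 9 + 22 + 5 + 28 = 114
(c): 23 + 5 + 10 + 21 + 16 + 26 = 101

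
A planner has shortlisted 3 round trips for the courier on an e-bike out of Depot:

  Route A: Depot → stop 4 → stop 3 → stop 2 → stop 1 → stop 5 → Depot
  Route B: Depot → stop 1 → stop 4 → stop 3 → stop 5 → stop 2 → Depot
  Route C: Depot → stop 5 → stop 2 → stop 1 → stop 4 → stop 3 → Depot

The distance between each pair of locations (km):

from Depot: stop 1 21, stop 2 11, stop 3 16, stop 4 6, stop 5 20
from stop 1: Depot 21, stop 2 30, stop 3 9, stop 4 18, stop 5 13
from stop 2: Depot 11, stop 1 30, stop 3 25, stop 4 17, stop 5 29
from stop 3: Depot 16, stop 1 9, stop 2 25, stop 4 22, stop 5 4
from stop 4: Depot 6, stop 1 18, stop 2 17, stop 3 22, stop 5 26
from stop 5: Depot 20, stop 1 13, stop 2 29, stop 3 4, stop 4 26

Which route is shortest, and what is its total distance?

105 km — Route B is the shortest.

Route A: 6 + 22 + 25 + 30 + 13 + 20 = 116
Route B: 21 + 18 + 22 + 4 + 29 + 11 = 105
Route C: 20 + 29 + 30 + 18 + 22 + 16 = 135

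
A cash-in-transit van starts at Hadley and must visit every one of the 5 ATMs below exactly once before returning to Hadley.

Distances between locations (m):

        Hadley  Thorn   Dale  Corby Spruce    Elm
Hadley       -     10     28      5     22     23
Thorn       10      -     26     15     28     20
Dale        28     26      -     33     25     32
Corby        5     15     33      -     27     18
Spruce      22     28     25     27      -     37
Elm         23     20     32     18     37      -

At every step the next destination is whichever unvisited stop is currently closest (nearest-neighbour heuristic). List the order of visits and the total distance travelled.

119 m along Hadley → Corby → Thorn → Elm → Dale → Spruce → Hadley.

At Hadley the remaining stops are Corby 5, Thorn 10, Spruce 22, Elm 23, Dale 28; go to Corby.
At Corby the remaining stops are Thorn 15, Elm 18, Spruce 27, Dale 33; go to Thorn.
At Thorn the remaining stops are Elm 20, Dale 26, Spruce 28; go to Elm.
At Elm the remaining stops are Dale 32, Spruce 37; go to Dale.
At Dale the remaining stops are Spruce 25; go to Spruce.
Return Spruce→Hadley: 22.
Total = 5 + 15 + 20 + 32 + 25 + 22 = 119.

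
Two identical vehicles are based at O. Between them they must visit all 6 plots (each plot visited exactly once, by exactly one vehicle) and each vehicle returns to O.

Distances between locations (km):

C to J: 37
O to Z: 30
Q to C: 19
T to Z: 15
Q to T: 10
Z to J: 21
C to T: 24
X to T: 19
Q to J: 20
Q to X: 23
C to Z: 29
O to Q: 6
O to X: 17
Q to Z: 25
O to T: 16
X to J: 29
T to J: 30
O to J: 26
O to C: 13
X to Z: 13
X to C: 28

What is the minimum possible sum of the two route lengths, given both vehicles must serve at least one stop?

121 km — the smallest possible combined total.

Try each way of splitting the stops between the two vehicles (each non-empty) and, for each split, find the best tour for each vehicle:
  {Q} + {X, C, T, Z, J}: 12 + 116 = 128
  {X} + {Q, C, T, Z, J}: 34 + 99 = 133
  {Q, X} + {C, T, Z, J}: 46 + 99 = 145
  {C} + {Q, X, T, Z, J}: 26 + 95 = 121
  {Q, C} + {X, T, Z, J}: 38 + 95 = 133
  {X, C} + {Q, T, Z, J}: 58 + 78 = 136
  … (31 splits in total)
Best: vehicle 1 O → C → O = 26; vehicle 2 O → Q → T → X → Z → J → O = 95; combined 121.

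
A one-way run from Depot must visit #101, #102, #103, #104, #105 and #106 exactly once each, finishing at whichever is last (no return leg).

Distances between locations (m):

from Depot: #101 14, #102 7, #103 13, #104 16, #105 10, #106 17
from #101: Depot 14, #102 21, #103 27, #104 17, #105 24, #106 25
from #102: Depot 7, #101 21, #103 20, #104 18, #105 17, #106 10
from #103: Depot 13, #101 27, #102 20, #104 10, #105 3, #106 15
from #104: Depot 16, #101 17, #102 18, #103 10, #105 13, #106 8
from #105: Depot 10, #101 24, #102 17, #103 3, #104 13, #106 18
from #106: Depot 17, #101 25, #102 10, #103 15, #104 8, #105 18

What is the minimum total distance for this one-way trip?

There are 6! = 720 possible orderings.
Depot - #101 - #102 - #103 - #104 - #105 - #106: 14+21+20+10+13+18 = 96
Depot - #101 - #102 - #103 - #104 - #106 - #105: 14+21+20+10+8+18 = 91
Depot - #101 - #102 - #103 - #105 - #104 - #106: 14+21+20+3+13+8 = 79
Depot - #101 - #102 - #103 - #105 - #106 - #104: 14+21+20+3+18+8 = 84
Depot - #101 - #102 - #103 - #106 - #104 - #105: 14+21+20+15+8+13 = 91
Depot - #101 - #102 - #103 - #106 - #105 - #104: 14+21+20+15+18+13 = 101
Depot - #101 - #102 - #104 - #103 - #105 - #106: 14+21+18+10+3+18 = 84
Depot - #101 - #102 - #104 - #103 - #106 - #105: 14+21+18+10+15+18 = 96
… (712 more)
Depot - #102 - #106 - #104 - #103 - #105 - #101: 7+10+8+10+3+24 = 62  ← best
The minimum is 62.
One shortest path: Depot → #102 → #106 → #104 → #103 → #105 → #101.

Minimum one-way distance = 62 m.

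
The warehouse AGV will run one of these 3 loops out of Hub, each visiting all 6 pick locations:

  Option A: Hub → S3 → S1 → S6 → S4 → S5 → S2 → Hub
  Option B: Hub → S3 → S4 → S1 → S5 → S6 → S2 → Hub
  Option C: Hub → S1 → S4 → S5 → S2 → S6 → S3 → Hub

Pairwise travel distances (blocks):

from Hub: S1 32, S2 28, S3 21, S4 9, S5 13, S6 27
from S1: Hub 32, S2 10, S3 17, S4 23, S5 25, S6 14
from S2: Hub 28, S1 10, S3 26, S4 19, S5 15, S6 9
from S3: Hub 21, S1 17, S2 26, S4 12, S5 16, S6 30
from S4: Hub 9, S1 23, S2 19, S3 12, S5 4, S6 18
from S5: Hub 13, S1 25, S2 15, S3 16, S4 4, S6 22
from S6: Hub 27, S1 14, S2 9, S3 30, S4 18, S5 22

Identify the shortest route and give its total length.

Option A: 21 + 17 + 14 + 18 + 4 + 15 + 28 = 117
Option B: 21 + 12 + 23 + 25 + 22 + 9 + 28 = 140
Option C: 32 + 23 + 4 + 15 + 9 + 30 + 21 = 134

117 blocks — Option A is the shortest.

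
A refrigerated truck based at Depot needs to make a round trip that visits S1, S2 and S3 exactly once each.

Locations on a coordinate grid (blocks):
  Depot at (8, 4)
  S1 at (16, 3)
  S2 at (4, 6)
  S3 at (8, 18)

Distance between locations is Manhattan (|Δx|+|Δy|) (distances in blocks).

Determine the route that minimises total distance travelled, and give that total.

With 3 stops there are 3!/2 = 3 distinct round trips (a route and its reverse cost the same).
Depot - S1 - S2 - S3 - Depot: 9+15+16+14 = 54
Depot - S1 - S3 - S2 - Depot: 9+23+16+6 = 54
Depot - S2 - S1 - S3 - Depot: 6+15+23+14 = 58
The minimum is 54.
One optimal route: Depot → S1 → S2 → S3 → Depot (or its reverse).

54 blocks — the shortest possible round trip.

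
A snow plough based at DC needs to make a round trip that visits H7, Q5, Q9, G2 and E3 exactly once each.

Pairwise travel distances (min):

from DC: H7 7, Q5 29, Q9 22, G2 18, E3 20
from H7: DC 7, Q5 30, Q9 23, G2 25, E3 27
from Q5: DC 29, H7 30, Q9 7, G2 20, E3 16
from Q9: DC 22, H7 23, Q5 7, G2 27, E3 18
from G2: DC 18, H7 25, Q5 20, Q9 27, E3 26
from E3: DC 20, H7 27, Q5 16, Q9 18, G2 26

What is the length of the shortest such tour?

Shortest round trip = 97 min.

With 5 stops there are 5!/2 = 60 distinct round trips (a route and its reverse cost the same).
DC-H7-Q5-Q9-G2-E3-DC: 7+30+7+27+26+20 = 117
DC-H7-Q5-Q9-E3-G2-DC: 7+30+7+18+26+18 = 106
DC-H7-Q5-G2-Q9-E3-DC: 7+30+20+27+18+20 = 122
DC-H7-Q5-G2-E3-Q9-DC: 7+30+20+26+18+22 = 123
DC-H7-Q5-E3-Q9-G2-DC: 7+30+16+18+27+18 = 116
DC-H7-Q5-E3-G2-Q9-DC: 7+30+16+26+27+22 = 128
DC-H7-Q9-Q5-G2-E3-DC: 7+23+7+20+26+20 = 103
DC-H7-Q9-Q5-E3-G2-DC: 7+23+7+16+26+18 = 97
DC-H7-Q9-G2-Q5-E3-DC: 7+23+27+20+16+20 = 113
DC-H7-Q9-G2-E3-Q5-DC: 7+23+27+26+16+29 = 128
DC-H7-Q9-E3-Q5-G2-DC: 7+23+18+16+20+18 = 102
DC-H7-Q9-E3-G2-Q5-DC: 7+23+18+26+20+29 = 123
DC-H7-G2-Q5-Q9-E3-DC: 7+25+20+7+18+20 = 97
DC-H7-G2-Q5-E3-Q9-DC: 7+25+20+16+18+22 = 108
… (46 more)
The minimum is 97.
One optimal route: DC → H7 → Q9 → Q5 → E3 → G2 → DC (or its reverse).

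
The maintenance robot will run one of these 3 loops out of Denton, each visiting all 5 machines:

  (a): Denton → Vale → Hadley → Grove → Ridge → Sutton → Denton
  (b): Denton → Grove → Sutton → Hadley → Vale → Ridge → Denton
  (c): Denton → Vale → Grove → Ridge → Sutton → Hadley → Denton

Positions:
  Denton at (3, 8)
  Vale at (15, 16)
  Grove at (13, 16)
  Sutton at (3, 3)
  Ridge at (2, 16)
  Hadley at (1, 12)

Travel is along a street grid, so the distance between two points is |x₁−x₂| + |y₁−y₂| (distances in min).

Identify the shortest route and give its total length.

(a): 20 + 18 + 16 + 11 + 14 + 5 = 84
(b): 18 + 23 + 11 + 18 + 13 + 9 = 92
(c): 20 + 2 + 11 + 14 + 11 + 6 = 64

Shortest is (c), total 64 min.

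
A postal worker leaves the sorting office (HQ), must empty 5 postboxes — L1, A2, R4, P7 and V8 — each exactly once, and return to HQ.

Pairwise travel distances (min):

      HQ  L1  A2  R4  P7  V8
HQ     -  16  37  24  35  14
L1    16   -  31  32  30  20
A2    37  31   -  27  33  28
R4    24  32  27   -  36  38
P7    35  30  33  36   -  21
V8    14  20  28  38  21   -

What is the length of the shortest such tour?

Shortest round trip = 141 min.

With 5 stops there are 5!/2 = 60 distinct round trips (a route and its reverse cost the same).
HQ → L1 → A2 → R4 → P7 → V8 → HQ: 16+31+27+36+21+14 = 145
HQ → L1 → A2 → R4 → V8 → P7 → HQ: 16+31+27+38+21+35 = 168
HQ → L1 → A2 → P7 → R4 → V8 → HQ: 16+31+33+36+38+14 = 168
HQ → L1 → A2 → P7 → V8 → R4 → HQ: 16+31+33+21+38+24 = 163
HQ → L1 → A2 → V8 → R4 → P7 → HQ: 16+31+28+38+36+35 = 184
HQ → L1 → A2 → V8 → P7 → R4 → HQ: 16+31+28+21+36+24 = 156
HQ → L1 → R4 → A2 → P7 → V8 → HQ: 16+32+27+33+21+14 = 143
HQ → L1 → R4 → A2 → V8 → P7 → HQ: 16+32+27+28+21+35 = 159
HQ → L1 → R4 → P7 → A2 → V8 → HQ: 16+32+36+33+28+14 = 159
HQ → L1 → R4 → P7 → V8 → A2 → HQ: 16+32+36+21+28+37 = 170
HQ → L1 → R4 → V8 → A2 → P7 → HQ: 16+32+38+28+33+35 = 182
HQ → L1 → R4 → V8 → P7 → A2 → HQ: 16+32+38+21+33+37 = 177
HQ → L1 → P7 → A2 → R4 → V8 → HQ: 16+30+33+27+38+14 = 158
HQ → L1 → P7 → A2 → V8 → R4 → HQ: 16+30+33+28+38+24 = 169
… (46 more)
HQ → L1 → V8 → P7 → A2 → R4 → HQ: 16+20+21+33+27+24 = 141  ← best
The minimum is 141.
One optimal route: HQ → L1 → V8 → P7 → A2 → R4 → HQ (or its reverse).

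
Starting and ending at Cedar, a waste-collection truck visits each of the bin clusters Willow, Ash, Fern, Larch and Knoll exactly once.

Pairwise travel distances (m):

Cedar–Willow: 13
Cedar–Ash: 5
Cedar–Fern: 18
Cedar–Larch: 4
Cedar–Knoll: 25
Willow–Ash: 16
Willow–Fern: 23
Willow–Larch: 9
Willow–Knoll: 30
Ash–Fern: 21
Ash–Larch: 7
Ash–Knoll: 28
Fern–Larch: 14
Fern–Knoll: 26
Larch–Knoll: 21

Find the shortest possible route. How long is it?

There are 60 distinct closed tours to check (reversals are equivalent).
Cedar - Willow - Ash - Fern - Larch - Knoll - Cedar: 13+16+21+14+21+25 = 110
Cedar - Willow - Ash - Fern - Knoll - Larch - Cedar: 13+16+21+26+21+4 = 101
Cedar - Willow - Ash - Larch - Fern - Knoll - Cedar: 13+16+7+14+26+25 = 101
Cedar - Willow - Ash - Larch - Knoll - Fern - Cedar: 13+16+7+21+26+18 = 101
Cedar - Willow - Ash - Knoll - Fern - Larch - Cedar: 13+16+28+26+14+4 = 101
Cedar - Willow - Ash - Knoll - Larch - Fern - Cedar: 13+16+28+21+14+18 = 110
Cedar - Willow - Fern - Ash - Larch - Knoll - Cedar: 13+23+21+7+21+25 = 110
Cedar - Willow - Fern - Ash - Knoll - Larch - Cedar: 13+23+21+28+21+4 = 110
Cedar - Willow - Fern - Larch - Ash - Knoll - Cedar: 13+23+14+7+28+25 = 110
Cedar - Willow - Fern - Larch - Knoll - Ash - Cedar: 13+23+14+21+28+5 = 104
Cedar - Willow - Fern - Knoll - Ash - Larch - Cedar: 13+23+26+28+7+4 = 101
Cedar - Willow - Fern - Knoll - Larch - Ash - Cedar: 13+23+26+21+7+5 = 95
Cedar - Willow - Larch - Ash - Fern - Knoll - Cedar: 13+9+7+21+26+25 = 101
Cedar - Willow - Larch - Ash - Knoll - Fern - Cedar: 13+9+7+28+26+18 = 101
… (46 more)
The minimum is 95.
One optimal route: Cedar → Willow → Fern → Knoll → Larch → Ash → Cedar (or its reverse).

Shortest round trip = 95 m.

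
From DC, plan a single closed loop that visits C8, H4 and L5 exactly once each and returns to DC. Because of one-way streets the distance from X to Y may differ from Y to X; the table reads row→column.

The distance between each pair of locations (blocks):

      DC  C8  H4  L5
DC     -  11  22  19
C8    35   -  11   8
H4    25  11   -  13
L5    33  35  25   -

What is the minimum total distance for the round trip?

Minimum total distance: 68 blocks.

DC-C8-H4-L5-DC: 11+11+13+33 = 68
DC-C8-L5-H4-DC: 11+8+25+25 = 69
DC-H4-C8-L5-DC: 22+11+8+33 = 74
DC-H4-L5-C8-DC: 22+13+35+35 = 105
DC-L5-C8-H4-DC: 19+35+11+25 = 90
DC-L5-H4-C8-DC: 19+25+11+35 = 90
The minimum is 68.
One optimal route: DC → C8 → H4 → L5 → DC.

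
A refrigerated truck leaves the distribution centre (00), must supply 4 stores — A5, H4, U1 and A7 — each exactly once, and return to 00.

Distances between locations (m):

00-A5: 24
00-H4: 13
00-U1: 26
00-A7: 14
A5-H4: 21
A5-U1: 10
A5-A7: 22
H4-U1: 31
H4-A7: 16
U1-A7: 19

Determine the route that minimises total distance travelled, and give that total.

With 4 stops there are 4!/2 = 12 distinct round trips (a route and its reverse cost the same).
00-A5-H4-U1-A7-00: 24+21+31+19+14 = 109
00-A5-H4-A7-U1-00: 24+21+16+19+26 = 106
00-A5-U1-H4-A7-00: 24+10+31+16+14 = 95
00-A5-U1-A7-H4-00: 24+10+19+16+13 = 82
00-A5-A7-H4-U1-00: 24+22+16+31+26 = 119
00-A5-A7-U1-H4-00: 24+22+19+31+13 = 109
00-H4-A5-U1-A7-00: 13+21+10+19+14 = 77
00-H4-A5-A7-U1-00: 13+21+22+19+26 = 101
00-H4-U1-A5-A7-00: 13+31+10+22+14 = 90
00-H4-A7-A5-U1-00: 13+16+22+10+26 = 87
00-U1-A5-H4-A7-00: 26+10+21+16+14 = 87
00-U1-H4-A5-A7-00: 26+31+21+22+14 = 114
The minimum is 77.
One optimal route: 00 → H4 → A5 → U1 → A7 → 00 (or its reverse).

77 m — the shortest possible round trip.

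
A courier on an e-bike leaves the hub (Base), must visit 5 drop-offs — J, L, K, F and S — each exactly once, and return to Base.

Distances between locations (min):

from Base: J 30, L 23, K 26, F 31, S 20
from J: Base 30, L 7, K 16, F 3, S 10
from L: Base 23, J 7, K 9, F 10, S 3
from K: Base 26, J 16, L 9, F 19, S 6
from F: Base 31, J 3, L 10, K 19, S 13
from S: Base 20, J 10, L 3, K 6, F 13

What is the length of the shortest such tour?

With 5 stops there are 5!/2 = 60 distinct round trips (a route and its reverse cost the same).
Base-J-L-K-F-S-Base: 30+7+9+19+13+20 = 98
Base-J-L-K-S-F-Base: 30+7+9+6+13+31 = 96
Base-J-L-F-K-S-Base: 30+7+10+19+6+20 = 92
Base-J-L-F-S-K-Base: 30+7+10+13+6+26 = 92
Base-J-L-S-K-F-Base: 30+7+3+6+19+31 = 96
Base-J-L-S-F-K-Base: 30+7+3+13+19+26 = 98
Base-J-K-L-F-S-Base: 30+16+9+10+13+20 = 98
Base-J-K-L-S-F-Base: 30+16+9+3+13+31 = 102
Base-J-K-F-L-S-Base: 30+16+19+10+3+20 = 98
Base-J-K-F-S-L-Base: 30+16+19+13+3+23 = 104
Base-J-K-S-L-F-Base: 30+16+6+3+10+31 = 96
Base-J-K-S-F-L-Base: 30+16+6+13+10+23 = 98
Base-J-F-L-K-S-Base: 30+3+10+9+6+20 = 78
Base-J-F-L-S-K-Base: 30+3+10+3+6+26 = 78
… (46 more)
Base-K-S-L-J-F-Base: 26+6+3+7+3+31 = 76  ← best
The minimum is 76.
One optimal route: Base → K → S → L → J → F → Base (or its reverse).

Shortest round trip = 76 min.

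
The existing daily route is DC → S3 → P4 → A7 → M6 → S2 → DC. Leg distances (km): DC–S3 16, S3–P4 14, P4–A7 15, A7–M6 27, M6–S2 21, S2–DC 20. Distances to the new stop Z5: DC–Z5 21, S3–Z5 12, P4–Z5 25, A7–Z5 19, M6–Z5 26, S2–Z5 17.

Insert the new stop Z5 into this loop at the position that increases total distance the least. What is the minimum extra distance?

Insertion cost between consecutive stops i–j is d(i,Z5) + d(Z5,j) − d(i,j):
  between DC and S3: 21 + 12 − 16 = 17
  between S3 and P4: 12 + 25 − 14 = 23
  between P4 and A7: 25 + 19 − 15 = 29
  between A7 and M6: 19 + 26 − 27 = 18
  between M6 and S2: 26 + 17 − 21 = 22
  between S2 and DC: 17 + 21 − 20 = 18
Cheapest insertion is between DC and S3, adding 17.
New total = 113 + 17 = 130.

+17 km — insert Z5 between DC and S3.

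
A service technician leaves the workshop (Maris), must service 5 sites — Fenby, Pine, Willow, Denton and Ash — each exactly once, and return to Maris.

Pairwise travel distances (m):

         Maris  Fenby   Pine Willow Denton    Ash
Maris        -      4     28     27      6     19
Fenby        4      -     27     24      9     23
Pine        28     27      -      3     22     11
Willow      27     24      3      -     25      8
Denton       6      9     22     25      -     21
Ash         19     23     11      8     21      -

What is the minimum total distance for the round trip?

Shortest round trip = 65 m.

Maris-Fenby-Pine-Willow-Denton-Ash-Maris: 4+27+3+25+21+19 = 99
Maris-Fenby-Pine-Willow-Ash-Denton-Maris: 4+27+3+8+21+6 = 69
Maris-Fenby-Pine-Denton-Willow-Ash-Maris: 4+27+22+25+8+19 = 105
Maris-Fenby-Pine-Denton-Ash-Willow-Maris: 4+27+22+21+8+27 = 109
Maris-Fenby-Pine-Ash-Willow-Denton-Maris: 4+27+11+8+25+6 = 81
Maris-Fenby-Pine-Ash-Denton-Willow-Maris: 4+27+11+21+25+27 = 115
Maris-Fenby-Willow-Pine-Denton-Ash-Maris: 4+24+3+22+21+19 = 93
Maris-Fenby-Willow-Pine-Ash-Denton-Maris: 4+24+3+11+21+6 = 69
Maris-Fenby-Willow-Denton-Pine-Ash-Maris: 4+24+25+22+11+19 = 105
Maris-Fenby-Willow-Denton-Ash-Pine-Maris: 4+24+25+21+11+28 = 113
Maris-Fenby-Willow-Ash-Pine-Denton-Maris: 4+24+8+11+22+6 = 75
Maris-Fenby-Willow-Ash-Denton-Pine-Maris: 4+24+8+21+22+28 = 107
Maris-Fenby-Denton-Pine-Willow-Ash-Maris: 4+9+22+3+8+19 = 65
Maris-Fenby-Denton-Pine-Ash-Willow-Maris: 4+9+22+11+8+27 = 81
… (46 more)
The minimum is 65.
One optimal route: Maris → Fenby → Denton → Pine → Willow → Ash → Maris (or its reverse).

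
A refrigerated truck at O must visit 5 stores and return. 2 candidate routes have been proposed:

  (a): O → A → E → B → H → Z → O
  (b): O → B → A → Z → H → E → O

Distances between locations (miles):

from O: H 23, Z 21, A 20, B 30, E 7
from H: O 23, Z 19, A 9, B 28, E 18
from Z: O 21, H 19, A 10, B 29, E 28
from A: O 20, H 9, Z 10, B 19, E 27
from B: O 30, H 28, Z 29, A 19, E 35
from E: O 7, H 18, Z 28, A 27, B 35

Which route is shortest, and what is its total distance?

(a): 20 + 27 + 35 + 28 + 19 + 21 = 150
(b): 30 + 19 + 10 + 19 + 18 + 7 = 103

103 miles — (b) is the shortest.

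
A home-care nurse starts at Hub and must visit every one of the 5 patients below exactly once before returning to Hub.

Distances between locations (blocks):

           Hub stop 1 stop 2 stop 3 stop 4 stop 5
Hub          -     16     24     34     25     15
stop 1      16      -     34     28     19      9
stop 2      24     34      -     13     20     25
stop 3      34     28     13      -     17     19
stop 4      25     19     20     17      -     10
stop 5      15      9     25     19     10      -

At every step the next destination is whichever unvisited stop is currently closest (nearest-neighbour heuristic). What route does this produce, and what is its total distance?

Hub → [stop 5:15 / stop 1:16 / stop 2:24 / stop 4:25 / stop 3:34] → stop 5 (15)
stop 5 → [stop 1:9 / stop 4:10 / stop 3:19 / stop 2:25] → stop 1 (9)
stop 1 → [stop 4:19 / stop 3:28 / stop 2:34] → stop 4 (19)
stop 4 → [stop 3:17 / stop 2:20] → stop 3 (17)
stop 3 → [stop 2:13] → stop 2 (13)
Return stop 2→Hub: 24.
Total = 15 + 9 + 19 + 17 + 13 + 24 = 97.

Nearest-neighbour total = 97 blocks; route Hub → stop 5 → stop 1 → stop 4 → stop 3 → stop 2 → Hub.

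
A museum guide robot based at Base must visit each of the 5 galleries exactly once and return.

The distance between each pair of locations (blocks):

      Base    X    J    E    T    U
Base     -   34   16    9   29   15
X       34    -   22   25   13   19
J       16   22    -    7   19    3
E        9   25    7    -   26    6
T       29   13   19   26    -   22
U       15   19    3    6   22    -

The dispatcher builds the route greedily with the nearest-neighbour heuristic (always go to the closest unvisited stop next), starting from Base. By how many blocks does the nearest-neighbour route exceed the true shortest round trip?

Base: E=9, U=15, J=16, T=29, X=34 ⇒ E
E: U=6, J=7, X=25, T=26 ⇒ U
U: J=3, X=19, T=22 ⇒ J
J: T=19, X=22 ⇒ T
T: X=13 ⇒ X
NN route Base → E → U → J → T → X → Base costs 84.
Optimal: Base → E → J → U → X → T → Base costs 80 (by enumerating all 60 distinct tours).
Excess = 84 − 80 = 4.

4 blocks longer than the optimal tour.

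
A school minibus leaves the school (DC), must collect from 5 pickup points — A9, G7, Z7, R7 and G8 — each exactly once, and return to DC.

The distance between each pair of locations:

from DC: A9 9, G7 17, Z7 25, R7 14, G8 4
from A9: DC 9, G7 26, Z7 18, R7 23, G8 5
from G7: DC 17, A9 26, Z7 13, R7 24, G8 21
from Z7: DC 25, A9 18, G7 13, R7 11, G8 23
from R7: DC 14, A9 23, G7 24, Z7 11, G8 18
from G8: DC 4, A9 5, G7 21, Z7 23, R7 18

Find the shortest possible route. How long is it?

Minimum total distance: 73.

There are 60 distinct closed tours to check (reversals are equivalent).
DC → A9 → G7 → Z7 → R7 → G8 → DC: 9+26+13+11+18+4 = 81
DC → A9 → G7 → Z7 → G8 → R7 → DC: 9+26+13+23+18+14 = 103
DC → A9 → G7 → R7 → Z7 → G8 → DC: 9+26+24+11+23+4 = 97
DC → A9 → G7 → R7 → G8 → Z7 → DC: 9+26+24+18+23+25 = 125
DC → A9 → G7 → G8 → Z7 → R7 → DC: 9+26+21+23+11+14 = 104
DC → A9 → G7 → G8 → R7 → Z7 → DC: 9+26+21+18+11+25 = 110
DC → A9 → Z7 → G7 → R7 → G8 → DC: 9+18+13+24+18+4 = 86
DC → A9 → Z7 → G7 → G8 → R7 → DC: 9+18+13+21+18+14 = 93
DC → A9 → Z7 → R7 → G7 → G8 → DC: 9+18+11+24+21+4 = 87
DC → A9 → Z7 → R7 → G8 → G7 → DC: 9+18+11+18+21+17 = 94
DC → A9 → Z7 → G8 → G7 → R7 → DC: 9+18+23+21+24+14 = 109
DC → A9 → Z7 → G8 → R7 → G7 → DC: 9+18+23+18+24+17 = 109
DC → A9 → R7 → G7 → Z7 → G8 → DC: 9+23+24+13+23+4 = 96
DC → A9 → R7 → G7 → G8 → Z7 → DC: 9+23+24+21+23+25 = 125
… (46 more)
DC → A9 → G8 → G7 → Z7 → R7 → DC: 9+5+21+13+11+14 = 73  ← best
The minimum is 73.
One optimal route: DC → A9 → G8 → G7 → Z7 → R7 → DC (or its reverse).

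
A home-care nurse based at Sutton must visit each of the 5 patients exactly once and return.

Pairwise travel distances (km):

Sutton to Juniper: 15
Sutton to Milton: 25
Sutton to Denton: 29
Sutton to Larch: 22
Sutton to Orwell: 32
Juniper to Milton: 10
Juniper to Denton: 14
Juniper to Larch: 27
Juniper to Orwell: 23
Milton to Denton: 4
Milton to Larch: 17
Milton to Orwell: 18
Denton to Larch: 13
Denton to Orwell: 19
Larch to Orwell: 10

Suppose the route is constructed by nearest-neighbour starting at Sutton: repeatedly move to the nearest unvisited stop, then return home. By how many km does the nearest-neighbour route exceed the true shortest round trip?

4 km longer than the optimal tour.

Sutton: Juniper=15, Larch=22, Milton=25, Denton=29, Orwell=32 ⇒ Juniper
Juniper: Milton=10, Denton=14, Orwell=23, Larch=27 ⇒ Milton
Milton: Denton=4, Larch=17, Orwell=18 ⇒ Denton
Denton: Larch=13, Orwell=19 ⇒ Larch
Larch: Orwell=10 ⇒ Orwell
NN route Sutton → Juniper → Milton → Denton → Larch → Orwell → Sutton costs 84.
Optimal: Sutton → Juniper → Milton → Denton → Orwell → Larch → Sutton costs 80 (by enumerating all 60 distinct tours).
Excess = 84 − 80 = 4.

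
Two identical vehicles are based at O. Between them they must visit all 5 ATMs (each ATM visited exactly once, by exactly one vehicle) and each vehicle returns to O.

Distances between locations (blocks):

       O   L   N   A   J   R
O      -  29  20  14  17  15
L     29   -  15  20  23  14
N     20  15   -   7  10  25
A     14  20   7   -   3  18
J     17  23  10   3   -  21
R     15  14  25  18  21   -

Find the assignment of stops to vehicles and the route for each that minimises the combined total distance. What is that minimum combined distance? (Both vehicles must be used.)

Minimum combined distance: 98 blocks.

There are 2^4 − 1 = 15 ways to divide the 5 stops into two non-empty groups. For each, the best each vehicle can do is its own shortest tour through its group:
  {L} + {N, A, J, R}: 58 + 66 = 124
  {N} + {L, A, J, R}: 40 + 69 = 109
  {L, N} + {A, J, R}: 64 + 53 = 117
  {A} + {L, N, J, R}: 28 + 71 = 99
  {L, A} + {N, J, R}: 63 + 66 = 129
  {N, A} + {L, J, R}: 41 + 69 = 110
  … (15 splits in total)
  {A, J} + {L, N, R}: 34 + 64 = 98  ← best
Best: vehicle 1 O → A → J → O = 34; vehicle 2 O → N → L → R → O = 64; combined 98.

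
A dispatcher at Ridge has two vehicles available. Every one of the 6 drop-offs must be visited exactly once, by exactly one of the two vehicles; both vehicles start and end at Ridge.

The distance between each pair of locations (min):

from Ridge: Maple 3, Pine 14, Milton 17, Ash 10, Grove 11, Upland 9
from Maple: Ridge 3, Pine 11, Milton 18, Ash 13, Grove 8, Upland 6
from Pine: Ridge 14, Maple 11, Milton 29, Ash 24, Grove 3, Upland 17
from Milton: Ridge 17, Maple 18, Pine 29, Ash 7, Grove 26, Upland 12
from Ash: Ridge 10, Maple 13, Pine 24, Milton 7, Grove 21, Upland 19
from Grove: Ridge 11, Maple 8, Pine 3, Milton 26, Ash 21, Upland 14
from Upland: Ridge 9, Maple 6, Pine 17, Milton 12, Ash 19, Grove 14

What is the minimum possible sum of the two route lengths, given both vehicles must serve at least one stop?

Try each way of splitting the stops between the two vehicles (each non-empty) and, for each split, find the best tour for each vehicle:
  {Maple} + {Pine, Milton, Ash, Grove, Upland}: 6 + 60 = 66
  {Pine} + {Maple, Milton, Ash, Grove, Upland}: 28 + 54 = 82
  {Maple, Pine} + {Milton, Ash, Grove, Upland}: 28 + 54 = 82
  {Milton} + {Maple, Pine, Ash, Grove, Upland}: 34 + 60 = 94
  {Maple, Milton} + {Pine, Ash, Grove, Upland}: 38 + 60 = 98
  {Pine, Milton} + {Maple, Ash, Grove, Upland}: 60 + 54 = 114
  … (31 splits in total)
Best: vehicle 1 Ridge → Maple → Ridge = 6; vehicle 2 Ridge → Pine → Grove → Upland → Milton → Ash → Ridge = 60; combined 66.

Minimum combined distance: 66 min.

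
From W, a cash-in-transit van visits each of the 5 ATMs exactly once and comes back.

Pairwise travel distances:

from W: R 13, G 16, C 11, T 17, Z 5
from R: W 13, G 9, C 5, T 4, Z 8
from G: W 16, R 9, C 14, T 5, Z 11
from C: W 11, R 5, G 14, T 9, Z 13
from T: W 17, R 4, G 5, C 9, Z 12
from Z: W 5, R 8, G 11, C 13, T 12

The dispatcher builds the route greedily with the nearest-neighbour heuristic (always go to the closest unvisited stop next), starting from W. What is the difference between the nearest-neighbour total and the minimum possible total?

Excess over optimum: 6.

From W: Z=5, C=11, R=13, G=16, T=17 → choose Z (5).
From Z: R=8, G=11, T=12, C=13 → choose R (8).
From R: T=4, C=5, G=9 → choose T (4).
From T: G=5, C=9 → choose G (5).
From G: C=14 → choose C (14).
NN route W → Z → R → T → G → C → W costs 47.
Optimal: W → C → R → T → G → Z → W costs 41 (by enumerating all 60 distinct tours).
Excess = 47 − 41 = 6.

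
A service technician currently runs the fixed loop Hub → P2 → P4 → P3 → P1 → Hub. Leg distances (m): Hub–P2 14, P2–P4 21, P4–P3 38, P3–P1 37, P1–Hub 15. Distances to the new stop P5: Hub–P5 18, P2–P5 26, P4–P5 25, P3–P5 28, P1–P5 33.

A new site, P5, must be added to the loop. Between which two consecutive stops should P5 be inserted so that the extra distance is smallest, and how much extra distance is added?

Minimum extra distance: 15 m, inserting P5 between P4 and P3.

Insertion cost between consecutive stops i–j is d(i,P5) + d(P5,j) − d(i,j):
  between Hub and P2: 18 + 26 − 14 = 30
  between P2 and P4: 26 + 25 − 21 = 30
  between P4 and P3: 25 + 28 − 38 = 15
  between P3 and P1: 28 + 33 − 37 = 24
  between P1 and Hub: 33 + 18 − 15 = 36
Cheapest insertion is between P4 and P3, adding 15.
New total = 125 + 15 = 140.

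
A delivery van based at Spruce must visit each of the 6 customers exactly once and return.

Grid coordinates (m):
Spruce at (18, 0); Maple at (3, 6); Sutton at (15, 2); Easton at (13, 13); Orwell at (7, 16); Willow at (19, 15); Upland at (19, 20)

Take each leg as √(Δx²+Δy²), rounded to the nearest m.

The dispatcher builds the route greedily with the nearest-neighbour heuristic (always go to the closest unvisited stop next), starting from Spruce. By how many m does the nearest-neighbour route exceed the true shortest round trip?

Excess over optimum: 2 m.

Spruce: Sutton=4, Easton=14, Willow=15, Maple=16, Orwell=19, Upland=20 ⇒ Sutton
Sutton: Easton=11, Maple=13, Willow=14, Orwell=16, Upland=18 ⇒ Easton
Easton: Willow=6, Orwell=7, Upland=9, Maple=12 ⇒ Willow
Willow: Upland=5, Orwell=12, Maple=18 ⇒ Upland
Upland: Orwell=13, Maple=21 ⇒ Orwell
Orwell: Maple=11 ⇒ Maple
NN route Spruce → Sutton → Easton → Willow → Upland → Orwell → Maple → Spruce costs 66.
Optimal: Spruce → Sutton → Maple → Orwell → Easton → Upland → Willow → Spruce costs 64 (by enumerating all 360 distinct tours).
Excess = 66 − 64 = 2.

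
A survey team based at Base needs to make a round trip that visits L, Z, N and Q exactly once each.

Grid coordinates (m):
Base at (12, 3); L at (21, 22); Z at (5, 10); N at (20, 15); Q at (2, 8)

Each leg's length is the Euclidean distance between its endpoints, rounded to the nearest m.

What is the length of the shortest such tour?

There are 12 distinct closed tours to check (reversals are equivalent).
Base → L → Z → N → Q → Base: 21+20+16+19+11 = 87
Base → L → Z → Q → N → Base: 21+20+4+19+14 = 78
Base → L → N → Z → Q → Base: 21+7+16+4+11 = 59
Base → L → N → Q → Z → Base: 21+7+19+4+10 = 61
Base → L → Q → Z → N → Base: 21+24+4+16+14 = 79
Base → L → Q → N → Z → Base: 21+24+19+16+10 = 90
Base → Z → L → N → Q → Base: 10+20+7+19+11 = 67
Base → Z → L → Q → N → Base: 10+20+24+19+14 = 87
Base → Z → N → L → Q → Base: 10+16+7+24+11 = 68
Base → Z → Q → L → N → Base: 10+4+24+7+14 = 59
Base → N → L → Z → Q → Base: 14+7+20+4+11 = 56
Base → N → Z → L → Q → Base: 14+16+20+24+11 = 85
The minimum is 56.
One optimal route: Base → N → L → Z → Q → Base (or its reverse).

56 m — the shortest possible round trip.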